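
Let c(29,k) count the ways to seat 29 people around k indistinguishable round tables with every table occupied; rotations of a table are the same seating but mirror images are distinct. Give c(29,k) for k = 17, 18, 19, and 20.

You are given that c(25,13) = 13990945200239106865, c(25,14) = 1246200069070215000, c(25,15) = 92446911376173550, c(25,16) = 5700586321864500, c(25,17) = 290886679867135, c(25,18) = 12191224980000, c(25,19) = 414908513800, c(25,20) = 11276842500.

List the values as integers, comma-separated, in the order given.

row 26: T[26][14]=25·1246200069070215000+13990945200239106865=45145946926994481865  T[26][15]=25·92446911376173550+1246200069070215000=3557372853474553750  T[26][16]=25·5700586321864500+92446911376173550=234961569422786050  T[26][17]=25·290886679867135+5700586321864500=12972753318542875  T[26][18]=25·12191224980000+290886679867135=595667304367135  T[26][19]=25·414908513800+12191224980000=22563937825000  T[26][20]=25·11276842500+414908513800=696829576300
row 27: T[27][15]=26·3557372853474553750+45145946926994481865=137637641117332879365  T[27][16]=26·234961569422786050+3557372853474553750=9666373658466991050  T[27][17]=26·12972753318542875+234961569422786050=572253155704900800  T[27][18]=26·595667304367135+12972753318542875=28460103232088385  T[27][19]=26·22563937825000+595667304367135=1182329687817135  T[27][20]=26·696829576300+22563937825000=40681506808800
row 28: T[28][16]=27·9666373658466991050+137637641117332879365=398629729895941637715  T[28][17]=27·572253155704900800+9666373658466991050=25117208862499312650  T[28][18]=27·28460103232088385+572253155704900800=1340675942971287195  T[28][19]=27·1182329687817135+28460103232088385=60383004803151030  T[28][20]=27·40681506808800+1182329687817135=2280730371654735
row 29: T[29][17]=28·25117208862499312650+398629729895941637715=1101911578045922391915  T[29][18]=28·1340675942971287195+25117208862499312650=62656135265695354110  T[29][19]=28·60383004803151030+1340675942971287195=3031400077459516035  T[29][20]=28·2280730371654735+60383004803151030=124243455209483610
Read c(29,17) = 1101911578045922391915, c(29,18) = 62656135265695354110, c(29,19) = 3031400077459516035, c(29,20) = 124243455209483610.

1101911578045922391915, 62656135265695354110, 3031400077459516035, 124243455209483610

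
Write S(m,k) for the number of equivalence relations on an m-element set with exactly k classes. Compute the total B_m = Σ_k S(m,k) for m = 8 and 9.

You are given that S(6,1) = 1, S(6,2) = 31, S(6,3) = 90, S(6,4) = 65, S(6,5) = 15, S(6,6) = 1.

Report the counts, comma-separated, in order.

r7: T_7,1=1×1+0=1; T_7,2=2×31+1=63; T_7,3=3×90+31=301; T_7,4=4×65+90=350; T_7,5=5×15+65=140; T_7,6=6×1+15=21; T_7,7=7×0+1=1
r8: T_8,1=1×1+0=1; T_8,2=2×63+1=127; T_8,3=3×301+63=966; T_8,4=4×350+301=1701; T_8,5=5×140+350=1050; T_8,6=6×21+140=266; T_8,7=7×1+21=28; T_8,8=8×0+1=1
r9: T_9,1=1×1+0=1; T_9,2=2×127+1=255; T_9,3=3×966+127=3025; T_9,4=4×1701+966=7770; T_9,5=5×1050+1701=6951; T_9,6=6×266+1050=2646; T_9,7=7×28+266=462; T_9,8=8×1+28=36; T_9,9=9×0+1=1
B_8 = ΣS(8,k) = 1+127+966+1701+1050+266+28+1 = 4140
B_9 = ΣS(9,k) = 1+255+3025+7770+6951+2646+462+36+1 = 21147

4140, 21147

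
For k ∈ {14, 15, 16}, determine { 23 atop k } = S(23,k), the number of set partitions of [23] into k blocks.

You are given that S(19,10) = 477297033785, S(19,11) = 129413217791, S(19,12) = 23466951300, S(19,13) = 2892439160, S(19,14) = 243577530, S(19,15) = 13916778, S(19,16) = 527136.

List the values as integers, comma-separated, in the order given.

68629175807115, 8479404429331, 762361127264

row 20: T[20][11]=11·129413217791+477297033785=1900842429486  T[20][12]=12·23466951300+129413217791=411016633391  T[20][13]=13·2892439160+23466951300=61068660380  T[20][14]=14·243577530+2892439160=6302524580  T[20][15]=15·13916778+243577530=452329200  T[20][16]=16·527136+13916778=22350954
row 21: T[21][12]=12·411016633391+1900842429486=6833042030178  T[21][13]=13·61068660380+411016633391=1204909218331  T[21][14]=14·6302524580+61068660380=149304004500  T[21][15]=15·452329200+6302524580=13087462580  T[21][16]=16·22350954+452329200=809944464
row 22: T[22][13]=13·1204909218331+6833042030178=22496861868481  T[22][14]=14·149304004500+1204909218331=3295165281331  T[22][15]=15·13087462580+149304004500=345615943200  T[22][16]=16·809944464+13087462580=26046574004
row 23: T[23][14]=14·3295165281331+22496861868481=68629175807115  T[23][15]=15·345615943200+3295165281331=8479404429331  T[23][16]=16·26046574004+345615943200=762361127264
Read S(23,14) = 68629175807115, S(23,15) = 8479404429331, S(23,16) = 762361127264.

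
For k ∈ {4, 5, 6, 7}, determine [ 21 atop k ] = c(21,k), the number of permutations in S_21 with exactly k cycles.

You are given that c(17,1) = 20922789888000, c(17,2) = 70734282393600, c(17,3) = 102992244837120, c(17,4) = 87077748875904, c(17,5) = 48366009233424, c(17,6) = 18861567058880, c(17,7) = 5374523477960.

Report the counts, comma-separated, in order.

i=18: T(18,1)=0+17·20922789888000=355687428096000 | T(18,2)=20922789888000+17·70734282393600=1223405590579200 | T(18,3)=70734282393600+17·102992244837120=1821602444624640 | T(18,4)=102992244837120+17·87077748875904=1583313975727488 | T(18,5)=87077748875904+17·48366009233424=909299905844112 | T(18,6)=48366009233424+17·18861567058880=369012649234384 | T(18,7)=18861567058880+17·5374523477960=110228466184200
i=19: T(19,2)=355687428096000+18·1223405590579200=22376988058521600 | T(19,3)=1223405590579200+18·1821602444624640=34012249593822720 | T(19,4)=1821602444624640+18·1583313975727488=30321254007719424 | T(19,5)=1583313975727488+18·909299905844112=17950712280921504 | T(19,6)=909299905844112+18·369012649234384=7551527592063024 | T(19,7)=369012649234384+18·110228466184200=2353125040549984
i=20: T(20,3)=22376988058521600+19·34012249593822720=668609730341153280 | T(20,4)=34012249593822720+19·30321254007719424=610116075740491776 | T(20,5)=30321254007719424+19·17950712280921504=371384787345228000 | T(20,6)=17950712280921504+19·7551527592063024=161429736530118960 | T(20,7)=7551527592063024+19·2353125040549984=52260903362512720
i=21: T(21,4)=668609730341153280+20·610116075740491776=12870931245150988800 | T(21,5)=610116075740491776+20·371384787345228000=8037811822645051776 | T(21,6)=371384787345228000+20·161429736530118960=3599979517947607200 | T(21,7)=161429736530118960+20·52260903362512720=1206647803780373360
Read c(21,4) = 12870931245150988800, c(21,5) = 8037811822645051776, c(21,6) = 3599979517947607200, c(21,7) = 1206647803780373360.

12870931245150988800, 8037811822645051776, 3599979517947607200, 1206647803780373360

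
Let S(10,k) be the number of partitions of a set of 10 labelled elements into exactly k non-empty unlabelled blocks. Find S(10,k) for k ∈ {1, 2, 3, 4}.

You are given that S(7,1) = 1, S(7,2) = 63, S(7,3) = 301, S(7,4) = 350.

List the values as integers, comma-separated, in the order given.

@8  (8,1):1·1+0→1, (8,2):63·2+1→127, (8,3):301·3+63→966, (8,4):350·4+301→1701
@9  (9,1):1·1+0→1, (9,2):127·2+1→255, (9,3):966·3+127→3025, (9,4):1701·4+966→7770
@10  (10,1):1·1+0→1, (10,2):255·2+1→511, (10,3):3025·3+255→9330, (10,4):7770·4+3025→34105
Read S(10,1) = 1, S(10,2) = 511, S(10,3) = 9330, S(10,4) = 34105.

1, 511, 9330, 34105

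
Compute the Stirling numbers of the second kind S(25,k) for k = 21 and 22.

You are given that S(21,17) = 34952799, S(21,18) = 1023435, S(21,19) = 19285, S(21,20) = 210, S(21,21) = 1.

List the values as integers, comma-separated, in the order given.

i=22: T(22,18)=34952799+18·1023435=53374629 | T(22,19)=1023435+19·19285=1389850 | T(22,20)=19285+20·210=23485 | T(22,21)=210+21·1=231 | T(22,22)=1+22·0=1
i=23: T(23,19)=53374629+19·1389850=79781779 | T(23,20)=1389850+20·23485=1859550 | T(23,21)=23485+21·231=28336 | T(23,22)=231+22·1=253
i=24: T(24,20)=79781779+20·1859550=116972779 | T(24,21)=1859550+21·28336=2454606 | T(24,22)=28336+22·253=33902
i=25: T(25,21)=116972779+21·2454606=168519505 | T(25,22)=2454606+22·33902=3200450
Read S(25,21) = 168519505, S(25,22) = 3200450.

168519505, 3200450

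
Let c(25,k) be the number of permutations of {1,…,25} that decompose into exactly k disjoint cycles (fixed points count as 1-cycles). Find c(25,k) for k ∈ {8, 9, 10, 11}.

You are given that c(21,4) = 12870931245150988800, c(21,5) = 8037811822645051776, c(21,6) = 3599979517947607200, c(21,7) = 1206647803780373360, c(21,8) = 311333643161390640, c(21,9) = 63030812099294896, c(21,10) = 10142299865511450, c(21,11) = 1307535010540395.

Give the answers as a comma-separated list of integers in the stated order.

[22] T[22,5]:21*8037811822645051776+12870931245150988800=181664979520697076096 · T[22,6]:21*3599979517947607200+8037811822645051776=83637381699544802976 · T[22,7]:21*1206647803780373360+3599979517947607200=28939583397335447760 · T[22,8]:21*311333643161390640+1206647803780373360=7744654310169576800 · T[22,9]:21*63030812099294896+311333643161390640=1634980697246583456 · T[22,10]:21*10142299865511450+63030812099294896=276019109275035346 · T[22,11]:21*1307535010540395+10142299865511450=37600535086859745
[23] T[23,6]:22*83637381699544802976+181664979520697076096=2021687376910682741568 · T[23,7]:22*28939583397335447760+83637381699544802976=720308216440924653696 · T[23,8]:22*7744654310169576800+28939583397335447760=199321978221066137360 · T[23,9]:22*1634980697246583456+7744654310169576800=43714229649594412832 · T[23,10]:22*276019109275035346+1634980697246583456=7707401101297361068 · T[23,11]:22*37600535086859745+276019109275035346=1103230881185949736
[24] T[24,7]:23*720308216440924653696+2021687376910682741568=18588776355051949776576 · T[24,8]:23*199321978221066137360+720308216440924653696=5304713715525445812976 · T[24,9]:23*43714229649594412832+199321978221066137360=1204749260161737632496 · T[24,10]:23*7707401101297361068+43714229649594412832=220984454979433717396 · T[24,11]:23*1103230881185949736+7707401101297361068=33081711368574204996
[25] T[25,8]:24*5304713715525445812976+18588776355051949776576=145901905527662649288000 · T[25,9]:24*1204749260161737632496+5304713715525445812976=34218695959407148992880 · T[25,10]:24*220984454979433717396+1204749260161737632496=6508376179668146850000 · T[25,11]:24*33081711368574204996+220984454979433717396=1014945527825214637300
Read c(25,8) = 145901905527662649288000, c(25,9) = 34218695959407148992880, c(25,10) = 6508376179668146850000, c(25,11) = 1014945527825214637300.

145901905527662649288000, 34218695959407148992880, 6508376179668146850000, 1014945527825214637300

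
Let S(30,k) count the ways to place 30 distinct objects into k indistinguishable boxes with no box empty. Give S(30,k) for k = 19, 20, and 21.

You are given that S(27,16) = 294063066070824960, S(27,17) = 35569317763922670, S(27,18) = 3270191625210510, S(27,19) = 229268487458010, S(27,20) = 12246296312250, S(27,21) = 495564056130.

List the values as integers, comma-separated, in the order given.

7145845579888333500, 581535955088511150, 37058299246258290

row 28: T[28][17]=17·35569317763922670+294063066070824960=898741468057510350  T[28][18]=18·3270191625210510+35569317763922670=94432767017711850  T[28][19]=19·229268487458010+3270191625210510=7626292886912700  T[28][20]=20·12246296312250+229268487458010=474194413703010  T[28][21]=21·495564056130+12246296312250=22653141490980
row 29: T[29][18]=18·94432767017711850+898741468057510350=2598531274376323650  T[29][19]=19·7626292886912700+94432767017711850=239332331869053150  T[29][20]=20·474194413703010+7626292886912700=17110181160972900  T[29][21]=21·22653141490980+474194413703010=949910385013590
row 30: T[30][19]=19·239332331869053150+2598531274376323650=7145845579888333500  T[30][20]=20·17110181160972900+239332331869053150=581535955088511150  T[30][21]=21·949910385013590+17110181160972900=37058299246258290
Read S(30,19) = 7145845579888333500, S(30,20) = 581535955088511150, S(30,21) = 37058299246258290.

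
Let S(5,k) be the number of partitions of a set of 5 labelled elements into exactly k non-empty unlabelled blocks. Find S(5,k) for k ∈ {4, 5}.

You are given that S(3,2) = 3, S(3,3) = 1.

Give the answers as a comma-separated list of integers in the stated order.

10, 1

row 4: T[4][3]=3·1+3=6  T[4][4]=4·0+1=1
row 5: T[5][4]=4·1+6=10  T[5][5]=5·0+1=1
Read S(5,4) = 10, S(5,5) = 1.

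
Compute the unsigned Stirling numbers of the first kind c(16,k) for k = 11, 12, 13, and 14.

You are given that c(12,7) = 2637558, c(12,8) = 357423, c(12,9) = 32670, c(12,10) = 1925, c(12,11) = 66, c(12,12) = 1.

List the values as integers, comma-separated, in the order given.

78558480, 4899622, 218400, 6580

row 13: T[13][8]=12·357423+2637558=6926634  T[13][9]=12·32670+357423=749463  T[13][10]=12·1925+32670=55770  T[13][11]=12·66+1925=2717  T[13][12]=12·1+66=78  T[13][13]=12·0+1=1
row 14: T[14][9]=13·749463+6926634=16669653  T[14][10]=13·55770+749463=1474473  T[14][11]=13·2717+55770=91091  T[14][12]=13·78+2717=3731  T[14][13]=13·1+78=91  T[14][14]=13·0+1=1
row 15: T[15][10]=14·1474473+16669653=37312275  T[15][11]=14·91091+1474473=2749747  T[15][12]=14·3731+91091=143325  T[15][13]=14·91+3731=5005  T[15][14]=14·1+91=105
row 16: T[16][11]=15·2749747+37312275=78558480  T[16][12]=15·143325+2749747=4899622  T[16][13]=15·5005+143325=218400  T[16][14]=15·105+5005=6580
Read c(16,11) = 78558480, c(16,12) = 4899622, c(16,13) = 218400, c(16,14) = 6580.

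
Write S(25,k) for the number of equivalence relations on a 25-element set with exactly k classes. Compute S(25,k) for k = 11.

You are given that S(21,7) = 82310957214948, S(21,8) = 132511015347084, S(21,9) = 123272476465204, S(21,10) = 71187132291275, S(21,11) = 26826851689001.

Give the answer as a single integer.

802355904438462660

@22  (22,8):132511015347084·8+82310957214948→1142399079991620, (22,9):123272476465204·9+132511015347084→1241963303533920, (22,10):71187132291275·10+123272476465204→835143799377954, (22,11):26826851689001·11+71187132291275→366282500870286
@23  (23,9):1241963303533920·9+1142399079991620→12320068811796900, (23,10):835143799377954·10+1241963303533920→9593401297313460, (23,11):366282500870286·11+835143799377954→4864251308951100
@24  (24,10):9593401297313460·10+12320068811796900→108254081784931500, (24,11):4864251308951100·11+9593401297313460→63100165695775560
@25  (25,11):63100165695775560·11+108254081784931500→802355904438462660
Read S(25,11) = 802355904438462660.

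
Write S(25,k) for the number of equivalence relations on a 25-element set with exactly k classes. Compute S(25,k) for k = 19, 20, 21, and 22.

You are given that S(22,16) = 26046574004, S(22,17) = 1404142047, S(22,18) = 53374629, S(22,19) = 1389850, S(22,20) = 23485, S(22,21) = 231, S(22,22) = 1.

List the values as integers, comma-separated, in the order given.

166218969675, 6220194750, 168519505, 3200450

[23] T[23,17]:17*1404142047+26046574004=49916988803 · T[23,18]:18*53374629+1404142047=2364885369 · T[23,19]:19*1389850+53374629=79781779 · T[23,20]:20*23485+1389850=1859550 · T[23,21]:21*231+23485=28336 · T[23,22]:22*1+231=253
[24] T[24,18]:18*2364885369+49916988803=92484925445 · T[24,19]:19*79781779+2364885369=3880739170 · T[24,20]:20*1859550+79781779=116972779 · T[24,21]:21*28336+1859550=2454606 · T[24,22]:22*253+28336=33902
[25] T[25,19]:19*3880739170+92484925445=166218969675 · T[25,20]:20*116972779+3880739170=6220194750 · T[25,21]:21*2454606+116972779=168519505 · T[25,22]:22*33902+2454606=3200450
Read S(25,19) = 166218969675, S(25,20) = 6220194750, S(25,21) = 168519505, S(25,22) = 3200450.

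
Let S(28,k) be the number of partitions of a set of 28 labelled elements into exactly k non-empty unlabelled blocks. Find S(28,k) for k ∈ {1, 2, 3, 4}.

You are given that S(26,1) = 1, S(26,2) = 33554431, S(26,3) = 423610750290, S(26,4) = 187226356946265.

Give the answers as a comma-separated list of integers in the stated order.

1, 134217727, 3812664524766, 2998587019946701

i=27: T(27,1)=0+1·1=1 | T(27,2)=1+2·33554431=67108863 | T(27,3)=33554431+3·423610750290=1270865805301 | T(27,4)=423610750290+4·187226356946265=749329038535350
i=28: T(28,1)=0+1·1=1 | T(28,2)=1+2·67108863=134217727 | T(28,3)=67108863+3·1270865805301=3812664524766 | T(28,4)=1270865805301+4·749329038535350=2998587019946701
Read S(28,1) = 1, S(28,2) = 134217727, S(28,3) = 3812664524766, S(28,4) = 2998587019946701.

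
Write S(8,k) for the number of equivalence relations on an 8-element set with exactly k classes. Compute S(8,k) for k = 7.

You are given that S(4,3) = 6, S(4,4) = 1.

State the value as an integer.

row 5: T[5][4]=4·1+6=10  T[5][5]=5·0+1=1
row 6: T[6][5]=5·1+10=15  T[6][6]=6·0+1=1
row 7: T[7][6]=6·1+15=21  T[7][7]=7·0+1=1
row 8: T[8][7]=7·1+21=28
Read S(8,7) = 28.

28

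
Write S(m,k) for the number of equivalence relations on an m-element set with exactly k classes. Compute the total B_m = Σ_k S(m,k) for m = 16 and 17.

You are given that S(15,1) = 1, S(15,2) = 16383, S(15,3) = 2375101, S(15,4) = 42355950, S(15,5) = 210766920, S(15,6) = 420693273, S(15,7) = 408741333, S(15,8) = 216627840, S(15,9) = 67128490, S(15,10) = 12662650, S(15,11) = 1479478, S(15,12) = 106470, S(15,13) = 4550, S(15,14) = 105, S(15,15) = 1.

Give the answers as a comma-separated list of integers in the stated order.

row 16: T[16][1]=1·1+0=1  T[16][2]=2·16383+1=32767  T[16][3]=3·2375101+16383=7141686  T[16][4]=4·42355950+2375101=171798901  T[16][5]=5·210766920+42355950=1096190550  T[16][6]=6·420693273+210766920=2734926558  T[16][7]=7·408741333+420693273=3281882604  T[16][8]=8·216627840+408741333=2141764053  T[16][9]=9·67128490+216627840=820784250  T[16][10]=10·12662650+67128490=193754990  T[16][11]=11·1479478+12662650=28936908  T[16][12]=12·106470+1479478=2757118  T[16][13]=13·4550+106470=165620  T[16][14]=14·105+4550=6020  T[16][15]=15·1+105=120  T[16][16]=16·0+1=1
row 17: T[17][1]=1·1+0=1  T[17][2]=2·32767+1=65535  T[17][3]=3·7141686+32767=21457825  T[17][4]=4·171798901+7141686=694337290  T[17][5]=5·1096190550+171798901=5652751651  T[17][6]=6·2734926558+1096190550=17505749898  T[17][7]=7·3281882604+2734926558=25708104786  T[17][8]=8·2141764053+3281882604=20415995028  T[17][9]=9·820784250+2141764053=9528822303  T[17][10]=10·193754990+820784250=2758334150  T[17][11]=11·28936908+193754990=512060978  T[17][12]=12·2757118+28936908=62022324  T[17][13]=13·165620+2757118=4910178  T[17][14]=14·6020+165620=249900  T[17][15]=15·120+6020=7820  T[17][16]=16·1+120=136  T[17][17]=17·0+1=1
B_16 = ΣS(16,k) = 1+32767+7141686+171798901+1096190550+2734926558+3281882604+2141764053+820784250+193754990+28936908+2757118+165620+6020+120+1 = 10480142147
B_17 = ΣS(17,k) = 1+65535+21457825+694337290+5652751651+17505749898+25708104786+20415995028+9528822303+2758334150+512060978+62022324+4910178+249900+7820+136+1 = 82864869804

10480142147, 82864869804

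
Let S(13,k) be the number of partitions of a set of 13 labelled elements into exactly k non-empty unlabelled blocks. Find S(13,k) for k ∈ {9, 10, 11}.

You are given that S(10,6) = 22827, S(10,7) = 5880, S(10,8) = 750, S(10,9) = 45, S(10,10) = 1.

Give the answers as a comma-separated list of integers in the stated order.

359502, 39325, 2431

@11  (11,7):5880·7+22827→63987, (11,8):750·8+5880→11880, (11,9):45·9+750→1155, (11,10):1·10+45→55, (11,11):0·11+1→1
@12  (12,8):11880·8+63987→159027, (12,9):1155·9+11880→22275, (12,10):55·10+1155→1705, (12,11):1·11+55→66
@13  (13,9):22275·9+159027→359502, (13,10):1705·10+22275→39325, (13,11):66·11+1705→2431
Read S(13,9) = 359502, S(13,10) = 39325, S(13,11) = 2431.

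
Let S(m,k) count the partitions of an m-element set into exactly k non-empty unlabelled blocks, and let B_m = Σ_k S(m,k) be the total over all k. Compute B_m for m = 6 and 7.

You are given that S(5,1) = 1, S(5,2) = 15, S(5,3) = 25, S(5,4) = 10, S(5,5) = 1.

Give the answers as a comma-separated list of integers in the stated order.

203, 877

r6: T_6,1=1×1+0=1; T_6,2=2×15+1=31; T_6,3=3×25+15=90; T_6,4=4×10+25=65; T_6,5=5×1+10=15; T_6,6=6×0+1=1
r7: T_7,1=1×1+0=1; T_7,2=2×31+1=63; T_7,3=3×90+31=301; T_7,4=4×65+90=350; T_7,5=5×15+65=140; T_7,6=6×1+15=21; T_7,7=7×0+1=1
B_6 = ΣS(6,k) = 1+31+90+65+15+1 = 203
B_7 = ΣS(7,k) = 1+63+301+350+140+21+1 = 877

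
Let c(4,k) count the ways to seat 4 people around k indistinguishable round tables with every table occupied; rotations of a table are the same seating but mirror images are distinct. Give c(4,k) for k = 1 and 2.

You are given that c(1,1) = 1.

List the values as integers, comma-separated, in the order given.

@2  (2,1):1·1+0→1, (2,2):0·1+1→1
@3  (3,1):1·2+0→2, (3,2):1·2+1→3
@4  (4,1):2·3+0→6, (4,2):3·3+2→11
Read c(4,1) = 6, c(4,2) = 11.

6, 11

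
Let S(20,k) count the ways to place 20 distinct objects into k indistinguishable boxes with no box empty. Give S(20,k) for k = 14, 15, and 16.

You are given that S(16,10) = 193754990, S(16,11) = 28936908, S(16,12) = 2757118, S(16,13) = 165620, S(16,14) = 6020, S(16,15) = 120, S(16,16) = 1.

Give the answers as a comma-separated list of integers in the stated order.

6302524580, 452329200, 22350954

[17] T[17,11]:11*28936908+193754990=512060978 · T[17,12]:12*2757118+28936908=62022324 · T[17,13]:13*165620+2757118=4910178 · T[17,14]:14*6020+165620=249900 · T[17,15]:15*120+6020=7820 · T[17,16]:16*1+120=136
[18] T[18,12]:12*62022324+512060978=1256328866 · T[18,13]:13*4910178+62022324=125854638 · T[18,14]:14*249900+4910178=8408778 · T[18,15]:15*7820+249900=367200 · T[18,16]:16*136+7820=9996
[19] T[19,13]:13*125854638+1256328866=2892439160 · T[19,14]:14*8408778+125854638=243577530 · T[19,15]:15*367200+8408778=13916778 · T[19,16]:16*9996+367200=527136
[20] T[20,14]:14*243577530+2892439160=6302524580 · T[20,15]:15*13916778+243577530=452329200 · T[20,16]:16*527136+13916778=22350954
Read S(20,14) = 6302524580, S(20,15) = 452329200, S(20,16) = 22350954.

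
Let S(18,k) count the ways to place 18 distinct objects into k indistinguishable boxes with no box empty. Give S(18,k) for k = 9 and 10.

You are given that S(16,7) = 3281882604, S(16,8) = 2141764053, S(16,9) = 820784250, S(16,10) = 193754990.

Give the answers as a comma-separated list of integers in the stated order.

106175395755, 37112163803

r17: T_17,8=8×2141764053+3281882604=20415995028; T_17,9=9×820784250+2141764053=9528822303; T_17,10=10×193754990+820784250=2758334150
r18: T_18,9=9×9528822303+20415995028=106175395755; T_18,10=10×2758334150+9528822303=37112163803
Read S(18,9) = 106175395755, S(18,10) = 37112163803.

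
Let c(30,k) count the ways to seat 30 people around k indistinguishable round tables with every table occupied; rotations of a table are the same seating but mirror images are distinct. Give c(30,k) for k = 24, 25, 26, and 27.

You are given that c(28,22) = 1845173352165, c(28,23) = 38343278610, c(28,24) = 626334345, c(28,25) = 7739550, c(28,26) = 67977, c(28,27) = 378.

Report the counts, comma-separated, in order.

4539323721075, 80328850875, 1122686019, 11921175

row 29: T[29][23]=28·38343278610+1845173352165=2918785153245  T[29][24]=28·626334345+38343278610=55880640270  T[29][25]=28·7739550+626334345=843041745  T[29][26]=28·67977+7739550=9642906  T[29][27]=28·378+67977=78561
row 30: T[30][24]=29·55880640270+2918785153245=4539323721075  T[30][25]=29·843041745+55880640270=80328850875  T[30][26]=29·9642906+843041745=1122686019  T[30][27]=29·78561+9642906=11921175
Read c(30,24) = 4539323721075, c(30,25) = 80328850875, c(30,26) = 1122686019, c(30,27) = 11921175.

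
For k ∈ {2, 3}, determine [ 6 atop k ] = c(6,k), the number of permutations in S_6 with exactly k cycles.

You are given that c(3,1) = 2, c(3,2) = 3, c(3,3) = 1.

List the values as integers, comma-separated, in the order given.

row 4: T[4][1]=3·2+0=6  T[4][2]=3·3+2=11  T[4][3]=3·1+3=6
row 5: T[5][1]=4·6+0=24  T[5][2]=4·11+6=50  T[5][3]=4·6+11=35
row 6: T[6][2]=5·50+24=274  T[6][3]=5·35+50=225
Read c(6,2) = 274, c(6,3) = 225.

274, 225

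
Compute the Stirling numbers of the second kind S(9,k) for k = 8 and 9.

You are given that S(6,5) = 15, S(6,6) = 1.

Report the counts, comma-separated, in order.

36, 1

row 7: T[7][6]=6·1+15=21  T[7][7]=7·0+1=1
row 8: T[8][7]=7·1+21=28  T[8][8]=8·0+1=1
row 9: T[9][8]=8·1+28=36  T[9][9]=9·0+1=1
Read S(9,8) = 36, S(9,9) = 1.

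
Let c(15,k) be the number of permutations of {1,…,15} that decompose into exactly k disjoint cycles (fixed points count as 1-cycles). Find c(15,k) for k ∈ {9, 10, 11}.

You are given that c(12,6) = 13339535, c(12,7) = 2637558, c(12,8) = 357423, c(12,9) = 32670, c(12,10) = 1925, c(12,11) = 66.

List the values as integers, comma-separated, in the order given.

row 13: T[13][7]=12·2637558+13339535=44990231  T[13][8]=12·357423+2637558=6926634  T[13][9]=12·32670+357423=749463  T[13][10]=12·1925+32670=55770  T[13][11]=12·66+1925=2717
row 14: T[14][8]=13·6926634+44990231=135036473  T[14][9]=13·749463+6926634=16669653  T[14][10]=13·55770+749463=1474473  T[14][11]=13·2717+55770=91091
row 15: T[15][9]=14·16669653+135036473=368411615  T[15][10]=14·1474473+16669653=37312275  T[15][11]=14·91091+1474473=2749747
Read c(15,9) = 368411615, c(15,10) = 37312275, c(15,11) = 2749747.

368411615, 37312275, 2749747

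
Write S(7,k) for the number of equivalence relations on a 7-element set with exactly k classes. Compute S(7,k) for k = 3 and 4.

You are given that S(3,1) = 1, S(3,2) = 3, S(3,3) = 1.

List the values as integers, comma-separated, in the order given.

@4  (4,1):1·1+0→1, (4,2):3·2+1→7, (4,3):1·3+3→6, (4,4):0·4+1→1
@5  (5,1):1·1+0→1, (5,2):7·2+1→15, (5,3):6·3+7→25, (5,4):1·4+6→10
@6  (6,2):15·2+1→31, (6,3):25·3+15→90, (6,4):10·4+25→65
@7  (7,3):90·3+31→301, (7,4):65·4+90→350
Read S(7,3) = 301, S(7,4) = 350.

301, 350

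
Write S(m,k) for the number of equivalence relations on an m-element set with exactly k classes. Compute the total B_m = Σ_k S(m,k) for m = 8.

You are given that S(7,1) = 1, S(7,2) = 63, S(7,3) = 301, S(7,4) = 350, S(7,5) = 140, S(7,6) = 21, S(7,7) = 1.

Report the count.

4140

i=8: T(8,1)=0+1·1=1 | T(8,2)=1+2·63=127 | T(8,3)=63+3·301=966 | T(8,4)=301+4·350=1701 | T(8,5)=350+5·140=1050 | T(8,6)=140+6·21=266 | T(8,7)=21+7·1=28 | T(8,8)=1+8·0=1
B_8 = ΣS(8,k) = 1+127+966+1701+1050+266+28+1 = 4140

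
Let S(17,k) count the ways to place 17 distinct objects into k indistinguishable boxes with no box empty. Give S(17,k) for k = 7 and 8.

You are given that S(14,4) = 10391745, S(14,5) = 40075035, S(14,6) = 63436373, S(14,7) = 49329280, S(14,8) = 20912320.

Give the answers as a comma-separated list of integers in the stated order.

25708104786, 20415995028

[15] T[15,5]:5*40075035+10391745=210766920 · T[15,6]:6*63436373+40075035=420693273 · T[15,7]:7*49329280+63436373=408741333 · T[15,8]:8*20912320+49329280=216627840
[16] T[16,6]:6*420693273+210766920=2734926558 · T[16,7]:7*408741333+420693273=3281882604 · T[16,8]:8*216627840+408741333=2141764053
[17] T[17,7]:7*3281882604+2734926558=25708104786 · T[17,8]:8*2141764053+3281882604=20415995028
Read S(17,7) = 25708104786, S(17,8) = 20415995028.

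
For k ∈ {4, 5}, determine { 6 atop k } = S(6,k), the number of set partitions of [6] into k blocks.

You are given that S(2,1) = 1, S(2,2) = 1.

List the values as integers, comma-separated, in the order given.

r3: T_3,1=1×1+0=1; T_3,2=2×1+1=3; T_3,3=3×0+1=1
r4: T_4,2=2×3+1=7; T_4,3=3×1+3=6; T_4,4=4×0+1=1
r5: T_5,3=3×6+7=25; T_5,4=4×1+6=10; T_5,5=5×0+1=1
r6: T_6,4=4×10+25=65; T_6,5=5×1+10=15
Read S(6,4) = 65, S(6,5) = 15.

65, 15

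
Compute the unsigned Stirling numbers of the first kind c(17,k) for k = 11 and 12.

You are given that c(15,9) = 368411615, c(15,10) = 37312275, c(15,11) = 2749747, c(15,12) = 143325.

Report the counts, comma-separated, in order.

2185031420, 156952432

@16  (16,10):37312275·15+368411615→928095740, (16,11):2749747·15+37312275→78558480, (16,12):143325·15+2749747→4899622
@17  (17,11):78558480·16+928095740→2185031420, (17,12):4899622·16+78558480→156952432
Read c(17,11) = 2185031420, c(17,12) = 156952432.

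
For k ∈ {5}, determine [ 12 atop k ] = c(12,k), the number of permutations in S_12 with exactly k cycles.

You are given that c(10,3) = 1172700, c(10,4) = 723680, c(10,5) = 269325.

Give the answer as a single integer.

i=11: T(11,4)=1172700+10·723680=8409500 | T(11,5)=723680+10·269325=3416930
i=12: T(12,5)=8409500+11·3416930=45995730
Read c(12,5) = 45995730.

45995730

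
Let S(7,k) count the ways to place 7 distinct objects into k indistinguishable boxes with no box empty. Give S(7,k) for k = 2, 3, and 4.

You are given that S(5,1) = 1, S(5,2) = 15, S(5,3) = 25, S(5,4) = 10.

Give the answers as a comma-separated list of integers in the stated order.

r6: T_6,1=1×1+0=1; T_6,2=2×15+1=31; T_6,3=3×25+15=90; T_6,4=4×10+25=65
r7: T_7,2=2×31+1=63; T_7,3=3×90+31=301; T_7,4=4×65+90=350
Read S(7,2) = 63, S(7,3) = 301, S(7,4) = 350.

63, 301, 350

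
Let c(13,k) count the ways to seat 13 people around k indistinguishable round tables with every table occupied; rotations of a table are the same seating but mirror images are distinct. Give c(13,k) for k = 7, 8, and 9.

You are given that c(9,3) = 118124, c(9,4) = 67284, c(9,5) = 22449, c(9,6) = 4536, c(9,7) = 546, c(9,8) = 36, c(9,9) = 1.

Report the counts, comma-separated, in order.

44990231, 6926634, 749463

row 10: T[10][4]=9·67284+118124=723680  T[10][5]=9·22449+67284=269325  T[10][6]=9·4536+22449=63273  T[10][7]=9·546+4536=9450  T[10][8]=9·36+546=870  T[10][9]=9·1+36=45
row 11: T[11][5]=10·269325+723680=3416930  T[11][6]=10·63273+269325=902055  T[11][7]=10·9450+63273=157773  T[11][8]=10·870+9450=18150  T[11][9]=10·45+870=1320
row 12: T[12][6]=11·902055+3416930=13339535  T[12][7]=11·157773+902055=2637558  T[12][8]=11·18150+157773=357423  T[12][9]=11·1320+18150=32670
row 13: T[13][7]=12·2637558+13339535=44990231  T[13][8]=12·357423+2637558=6926634  T[13][9]=12·32670+357423=749463
Read c(13,7) = 44990231, c(13,8) = 6926634, c(13,9) = 749463.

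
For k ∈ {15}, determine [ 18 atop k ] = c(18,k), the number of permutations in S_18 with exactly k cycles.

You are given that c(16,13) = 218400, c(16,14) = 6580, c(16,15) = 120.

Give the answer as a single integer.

468180

@17  (17,14):6580·16+218400→323680, (17,15):120·16+6580→8500
@18  (18,15):8500·17+323680→468180
Read c(18,15) = 468180.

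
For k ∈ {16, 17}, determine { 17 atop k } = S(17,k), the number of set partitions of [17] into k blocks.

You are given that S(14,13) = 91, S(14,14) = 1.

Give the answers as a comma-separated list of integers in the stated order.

@15  (15,14):1·14+91→105, (15,15):0·15+1→1
@16  (16,15):1·15+105→120, (16,16):0·16+1→1
@17  (17,16):1·16+120→136, (17,17):0·17+1→1
Read S(17,16) = 136, S(17,17) = 1.

136, 1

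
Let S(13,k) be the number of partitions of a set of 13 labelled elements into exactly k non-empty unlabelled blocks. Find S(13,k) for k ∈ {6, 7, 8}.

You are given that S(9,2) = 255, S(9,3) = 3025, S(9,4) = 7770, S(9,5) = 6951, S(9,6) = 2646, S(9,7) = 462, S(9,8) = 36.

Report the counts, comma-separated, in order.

9321312, 5715424, 1899612

i=10: T(10,3)=255+3·3025=9330 | T(10,4)=3025+4·7770=34105 | T(10,5)=7770+5·6951=42525 | T(10,6)=6951+6·2646=22827 | T(10,7)=2646+7·462=5880 | T(10,8)=462+8·36=750
i=11: T(11,4)=9330+4·34105=145750 | T(11,5)=34105+5·42525=246730 | T(11,6)=42525+6·22827=179487 | T(11,7)=22827+7·5880=63987 | T(11,8)=5880+8·750=11880
i=12: T(12,5)=145750+5·246730=1379400 | T(12,6)=246730+6·179487=1323652 | T(12,7)=179487+7·63987=627396 | T(12,8)=63987+8·11880=159027
i=13: T(13,6)=1379400+6·1323652=9321312 | T(13,7)=1323652+7·627396=5715424 | T(13,8)=627396+8·159027=1899612
Read S(13,6) = 9321312, S(13,7) = 5715424, S(13,8) = 1899612.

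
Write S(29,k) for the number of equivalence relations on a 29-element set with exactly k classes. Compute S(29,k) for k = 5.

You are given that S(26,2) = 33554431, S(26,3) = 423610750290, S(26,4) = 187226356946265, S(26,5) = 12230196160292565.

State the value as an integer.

1540200411172850701

@27  (27,3):423610750290·3+33554431→1270865805301, (27,4):187226356946265·4+423610750290→749329038535350, (27,5):12230196160292565·5+187226356946265→61338207158409090
@28  (28,4):749329038535350·4+1270865805301→2998587019946701, (28,5):61338207158409090·5+749329038535350→307440364830580800
@29  (29,5):307440364830580800·5+2998587019946701→1540200411172850701
Read S(29,5) = 1540200411172850701.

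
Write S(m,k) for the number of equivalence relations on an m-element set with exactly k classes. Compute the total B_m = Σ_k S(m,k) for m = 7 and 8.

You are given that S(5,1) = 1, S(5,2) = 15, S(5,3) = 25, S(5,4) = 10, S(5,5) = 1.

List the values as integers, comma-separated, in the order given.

i=6: T(6,1)=0+1·1=1 | T(6,2)=1+2·15=31 | T(6,3)=15+3·25=90 | T(6,4)=25+4·10=65 | T(6,5)=10+5·1=15 | T(6,6)=1+6·0=1
i=7: T(7,1)=0+1·1=1 | T(7,2)=1+2·31=63 | T(7,3)=31+3·90=301 | T(7,4)=90+4·65=350 | T(7,5)=65+5·15=140 | T(7,6)=15+6·1=21 | T(7,7)=1+7·0=1
i=8: T(8,1)=0+1·1=1 | T(8,2)=1+2·63=127 | T(8,3)=63+3·301=966 | T(8,4)=301+4·350=1701 | T(8,5)=350+5·140=1050 | T(8,6)=140+6·21=266 | T(8,7)=21+7·1=28 | T(8,8)=1+8·0=1
B_7 = ΣS(7,k) = 1+63+301+350+140+21+1 = 877
B_8 = ΣS(8,k) = 1+127+966+1701+1050+266+28+1 = 4140

877, 4140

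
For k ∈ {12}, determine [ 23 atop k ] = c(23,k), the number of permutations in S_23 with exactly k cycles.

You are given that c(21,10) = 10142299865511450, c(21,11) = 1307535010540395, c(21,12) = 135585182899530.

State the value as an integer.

129006659818331295

[22] T[22,11]:21*1307535010540395+10142299865511450=37600535086859745 · T[22,12]:21*135585182899530+1307535010540395=4154823851430525
[23] T[23,12]:22*4154823851430525+37600535086859745=129006659818331295
Read c(23,12) = 129006659818331295.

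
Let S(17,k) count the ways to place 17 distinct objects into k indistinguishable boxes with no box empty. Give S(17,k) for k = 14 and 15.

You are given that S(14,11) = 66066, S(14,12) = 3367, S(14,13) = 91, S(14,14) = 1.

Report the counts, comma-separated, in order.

r15: T_15,12=12×3367+66066=106470; T_15,13=13×91+3367=4550; T_15,14=14×1+91=105; T_15,15=15×0+1=1
r16: T_16,13=13×4550+106470=165620; T_16,14=14×105+4550=6020; T_16,15=15×1+105=120
r17: T_17,14=14×6020+165620=249900; T_17,15=15×120+6020=7820
Read S(17,14) = 249900, S(17,15) = 7820.

249900, 7820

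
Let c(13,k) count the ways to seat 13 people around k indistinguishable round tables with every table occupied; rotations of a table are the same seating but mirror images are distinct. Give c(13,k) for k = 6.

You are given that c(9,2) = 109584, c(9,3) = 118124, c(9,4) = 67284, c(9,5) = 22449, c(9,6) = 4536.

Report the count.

206070150

i=10: T(10,3)=109584+9·118124=1172700 | T(10,4)=118124+9·67284=723680 | T(10,5)=67284+9·22449=269325 | T(10,6)=22449+9·4536=63273
i=11: T(11,4)=1172700+10·723680=8409500 | T(11,5)=723680+10·269325=3416930 | T(11,6)=269325+10·63273=902055
i=12: T(12,5)=8409500+11·3416930=45995730 | T(12,6)=3416930+11·902055=13339535
i=13: T(13,6)=45995730+12·13339535=206070150
Read c(13,6) = 206070150.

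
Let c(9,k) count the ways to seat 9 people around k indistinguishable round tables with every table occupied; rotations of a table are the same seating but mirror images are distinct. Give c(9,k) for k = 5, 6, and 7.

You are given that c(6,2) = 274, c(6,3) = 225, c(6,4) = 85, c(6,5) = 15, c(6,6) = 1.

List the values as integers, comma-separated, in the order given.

i=7: T(7,3)=274+6·225=1624 | T(7,4)=225+6·85=735 | T(7,5)=85+6·15=175 | T(7,6)=15+6·1=21 | T(7,7)=1+6·0=1
i=8: T(8,4)=1624+7·735=6769 | T(8,5)=735+7·175=1960 | T(8,6)=175+7·21=322 | T(8,7)=21+7·1=28
i=9: T(9,5)=6769+8·1960=22449 | T(9,6)=1960+8·322=4536 | T(9,7)=322+8·28=546
Read c(9,5) = 22449, c(9,6) = 4536, c(9,7) = 546.

22449, 4536, 546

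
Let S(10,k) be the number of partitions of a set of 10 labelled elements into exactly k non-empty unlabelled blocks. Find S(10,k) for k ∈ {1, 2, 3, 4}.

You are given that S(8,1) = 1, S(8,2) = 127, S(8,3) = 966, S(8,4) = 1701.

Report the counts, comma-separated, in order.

1, 511, 9330, 34105

i=9: T(9,1)=0+1·1=1 | T(9,2)=1+2·127=255 | T(9,3)=127+3·966=3025 | T(9,4)=966+4·1701=7770
i=10: T(10,1)=0+1·1=1 | T(10,2)=1+2·255=511 | T(10,3)=255+3·3025=9330 | T(10,4)=3025+4·7770=34105
Read S(10,1) = 1, S(10,2) = 511, S(10,3) = 9330, S(10,4) = 34105.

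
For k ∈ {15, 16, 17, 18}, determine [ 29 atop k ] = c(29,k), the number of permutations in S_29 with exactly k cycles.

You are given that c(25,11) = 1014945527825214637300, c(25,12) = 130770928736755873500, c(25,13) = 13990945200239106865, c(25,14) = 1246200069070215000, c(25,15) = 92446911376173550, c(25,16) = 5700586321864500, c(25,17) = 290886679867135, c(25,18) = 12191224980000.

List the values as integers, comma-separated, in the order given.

r26: T_26,12=25×130770928736755873500+1014945527825214637300=4284218746244111474800; T_26,13=25×13990945200239106865+130770928736755873500=480544558742733545125; T_26,14=25×1246200069070215000+13990945200239106865=45145946926994481865; T_26,15=25×92446911376173550+1246200069070215000=3557372853474553750; T_26,16=25×5700586321864500+92446911376173550=234961569422786050; T_26,17=25×290886679867135+5700586321864500=12972753318542875; T_26,18=25×12191224980000+290886679867135=595667304367135
r27: T_27,13=26×480544558742733545125+4284218746244111474800=16778377273555183648050; T_27,14=26×45145946926994481865+480544558742733545125=1654339178844590073615; T_27,15=26×3557372853474553750+45145946926994481865=137637641117332879365; T_27,16=26×234961569422786050+3557372853474553750=9666373658466991050; T_27,17=26×12972753318542875+234961569422786050=572253155704900800; T_27,18=26×595667304367135+12972753318542875=28460103232088385
r28: T_28,14=27×1654339178844590073615+16778377273555183648050=61445535102359115635655; T_28,15=27×137637641117332879365+1654339178844590073615=5370555489012577816470; T_28,16=27×9666373658466991050+137637641117332879365=398629729895941637715; T_28,17=27×572253155704900800+9666373658466991050=25117208862499312650; T_28,18=27×28460103232088385+572253155704900800=1340675942971287195
r29: T_29,15=28×5370555489012577816470+61445535102359115635655=211821088794711294496815; T_29,16=28×398629729895941637715+5370555489012577816470=16532187926098943672490; T_29,17=28×25117208862499312650+398629729895941637715=1101911578045922391915; T_29,18=28×1340675942971287195+25117208862499312650=62656135265695354110
Read c(29,15) = 211821088794711294496815, c(29,16) = 16532187926098943672490, c(29,17) = 1101911578045922391915, c(29,18) = 62656135265695354110.

211821088794711294496815, 16532187926098943672490, 1101911578045922391915, 62656135265695354110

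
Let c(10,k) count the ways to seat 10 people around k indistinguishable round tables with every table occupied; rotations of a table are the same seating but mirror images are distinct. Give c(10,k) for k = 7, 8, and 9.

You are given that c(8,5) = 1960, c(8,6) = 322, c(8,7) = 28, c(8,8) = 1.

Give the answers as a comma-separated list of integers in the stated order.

r9: T_9,6=8×322+1960=4536; T_9,7=8×28+322=546; T_9,8=8×1+28=36; T_9,9=8×0+1=1
r10: T_10,7=9×546+4536=9450; T_10,8=9×36+546=870; T_10,9=9×1+36=45
Read c(10,7) = 9450, c(10,8) = 870, c(10,9) = 45.

9450, 870, 45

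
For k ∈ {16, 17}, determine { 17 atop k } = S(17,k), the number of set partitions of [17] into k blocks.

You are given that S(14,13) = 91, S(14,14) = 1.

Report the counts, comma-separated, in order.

136, 1

row 15: T[15][14]=14·1+91=105  T[15][15]=15·0+1=1
row 16: T[16][15]=15·1+105=120  T[16][16]=16·0+1=1
row 17: T[17][16]=16·1+120=136  T[17][17]=17·0+1=1
Read S(17,16) = 136, S(17,17) = 1.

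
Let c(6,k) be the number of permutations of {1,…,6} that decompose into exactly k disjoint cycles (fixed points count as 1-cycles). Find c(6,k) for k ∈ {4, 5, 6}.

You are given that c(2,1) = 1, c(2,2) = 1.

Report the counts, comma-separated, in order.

85, 15, 1

row 3: T[3][1]=2·1+0=2  T[3][2]=2·1+1=3  T[3][3]=2·0+1=1
row 4: T[4][2]=3·3+2=11  T[4][3]=3·1+3=6  T[4][4]=3·0+1=1
row 5: T[5][3]=4·6+11=35  T[5][4]=4·1+6=10  T[5][5]=4·0+1=1
row 6: T[6][4]=5·10+35=85  T[6][5]=5·1+10=15  T[6][6]=5·0+1=1
Read c(6,4) = 85, c(6,5) = 15, c(6,6) = 1.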